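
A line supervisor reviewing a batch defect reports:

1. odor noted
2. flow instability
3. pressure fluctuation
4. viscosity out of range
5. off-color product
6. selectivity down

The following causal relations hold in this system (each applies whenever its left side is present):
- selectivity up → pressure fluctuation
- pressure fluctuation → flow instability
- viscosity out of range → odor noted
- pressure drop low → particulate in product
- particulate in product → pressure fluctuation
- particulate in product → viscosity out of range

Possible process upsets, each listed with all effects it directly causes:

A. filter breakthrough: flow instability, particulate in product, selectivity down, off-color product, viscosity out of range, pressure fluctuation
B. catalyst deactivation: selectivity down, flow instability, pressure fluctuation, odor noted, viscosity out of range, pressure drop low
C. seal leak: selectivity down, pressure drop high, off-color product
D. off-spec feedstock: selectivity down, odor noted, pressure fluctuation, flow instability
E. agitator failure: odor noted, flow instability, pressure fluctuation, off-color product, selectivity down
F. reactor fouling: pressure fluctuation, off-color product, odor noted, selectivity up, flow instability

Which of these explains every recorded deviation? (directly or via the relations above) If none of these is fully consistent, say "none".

A

For each candidate, compare predicted effects to what was observed:
(A) filter breakthrough — odor noted ✓ (via viscosity out of range → odor noted); flow instability ✓; pressure fluctuation ✓; viscosity out of range ✓; off-color product ✓; selectivity down ✓
(B) catalyst deactivation — odor noted ✓; flow instability ✓; pressure fluctuation ✓; viscosity out of range ✓; off-color product ✗; selectivity down ✓
(C) seal leak — odor noted ✗; flow instability ✗; pressure fluctuation ✗; viscosity out of range ✗; off-color product ✓; selectivity down ✓
(D) off-spec feedstock — odor noted ✓; flow instability ✓; pressure fluctuation ✓; viscosity out of range ✗; off-color product ✗; selectivity down ✓
(E) agitator failure — does not account for viscosity out of range
(F) reactor fouling — odor noted ✓; flow instability ✓; pressure fluctuation ✓; viscosity out of range ✗; off-color product ✓; selectivity down ✗
Only (A) is consistent with every observation.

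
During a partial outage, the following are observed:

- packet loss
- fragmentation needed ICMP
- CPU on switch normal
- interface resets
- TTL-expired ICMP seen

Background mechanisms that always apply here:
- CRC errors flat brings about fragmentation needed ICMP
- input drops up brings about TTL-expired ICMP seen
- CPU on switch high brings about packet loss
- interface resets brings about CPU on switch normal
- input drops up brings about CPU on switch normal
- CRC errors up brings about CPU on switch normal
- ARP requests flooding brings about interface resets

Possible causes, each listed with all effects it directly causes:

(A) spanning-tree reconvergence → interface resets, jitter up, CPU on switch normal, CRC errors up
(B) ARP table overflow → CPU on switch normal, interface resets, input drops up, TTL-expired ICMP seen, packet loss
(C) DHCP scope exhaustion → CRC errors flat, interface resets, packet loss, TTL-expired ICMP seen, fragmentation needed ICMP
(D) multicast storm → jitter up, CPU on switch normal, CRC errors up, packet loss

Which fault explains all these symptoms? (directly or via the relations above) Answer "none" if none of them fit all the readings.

Checking each candidate against the observations:
(A) spanning-tree reconvergence — does not account for packet loss, fragmentation needed ICMP, TTL-expired ICMP seen
(B) ARP table overflow — packet loss yes; fragmentation needed ICMP NO; CPU on switch normal yes; interface resets yes; TTL-expired ICMP seen yes
(C) DHCP scope exhaustion — packet loss yes; fragmentation needed ICMP yes; CPU on switch normal yes (via interface resets → CPU on switch normal); interface resets yes; TTL-expired ICMP seen yes
(D) multicast storm — does not account for fragmentation needed ICMP, interface resets, TTL-expired ICMP seen
(C) is the only candidate with no mismatches.

C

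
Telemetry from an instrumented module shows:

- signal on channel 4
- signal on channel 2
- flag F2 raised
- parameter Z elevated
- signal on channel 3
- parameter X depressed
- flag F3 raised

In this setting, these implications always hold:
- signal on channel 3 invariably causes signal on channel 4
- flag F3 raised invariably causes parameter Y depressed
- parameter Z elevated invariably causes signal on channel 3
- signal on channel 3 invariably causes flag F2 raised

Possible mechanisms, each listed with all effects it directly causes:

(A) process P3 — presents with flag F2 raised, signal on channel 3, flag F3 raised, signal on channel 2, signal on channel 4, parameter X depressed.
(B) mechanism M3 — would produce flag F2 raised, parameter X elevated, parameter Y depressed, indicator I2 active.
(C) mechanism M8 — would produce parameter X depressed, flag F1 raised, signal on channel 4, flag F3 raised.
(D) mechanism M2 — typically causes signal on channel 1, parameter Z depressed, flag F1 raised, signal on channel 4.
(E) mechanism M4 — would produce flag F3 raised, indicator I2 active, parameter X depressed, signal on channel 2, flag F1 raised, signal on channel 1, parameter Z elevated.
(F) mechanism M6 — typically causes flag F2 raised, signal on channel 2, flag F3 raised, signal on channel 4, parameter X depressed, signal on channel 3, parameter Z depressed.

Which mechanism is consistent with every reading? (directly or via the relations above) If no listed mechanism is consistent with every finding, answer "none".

Checking each candidate against the observations:
(A) process P3 — signal on channel 4 +; signal on channel 2 +; flag F2 raised +; parameter Z elevated -; signal on channel 3 +; parameter X depressed +; flag F3 raised +
(B) mechanism M3 — signal on channel 4 -; signal on channel 2 -; flag F2 raised +; parameter Z elevated -; signal on channel 3 -; parameter X depressed -; flag F3 raised -
(C) mechanism M8 — signal on channel 4 +; signal on channel 2 -; flag F2 raised -; parameter Z elevated -; signal on channel 3 -; parameter X depressed +; flag F3 raised +
(D) mechanism M2 — signal on channel 4 +; signal on channel 2 -; flag F2 raised -; parameter Z elevated -; signal on channel 3 -; parameter X depressed -; flag F3 raised -
(E) mechanism M4 — signal on channel 4 + (via parameter Z elevated → signal on channel 3 → signal on channel 4); signal on channel 2 +; flag F2 raised + (via parameter Z elevated → signal on channel 3 → flag F2 raised); parameter Z elevated +; signal on channel 3 + (via parameter Z elevated → signal on channel 3); parameter X depressed +; flag F3 raised +
(F) mechanism M6 — signal on channel 4 +; signal on channel 2 +; flag F2 raised +; parameter Z elevated -; signal on channel 3 +; parameter X depressed +; flag F3 raised +
(E) alone accounts for all the evidence.

E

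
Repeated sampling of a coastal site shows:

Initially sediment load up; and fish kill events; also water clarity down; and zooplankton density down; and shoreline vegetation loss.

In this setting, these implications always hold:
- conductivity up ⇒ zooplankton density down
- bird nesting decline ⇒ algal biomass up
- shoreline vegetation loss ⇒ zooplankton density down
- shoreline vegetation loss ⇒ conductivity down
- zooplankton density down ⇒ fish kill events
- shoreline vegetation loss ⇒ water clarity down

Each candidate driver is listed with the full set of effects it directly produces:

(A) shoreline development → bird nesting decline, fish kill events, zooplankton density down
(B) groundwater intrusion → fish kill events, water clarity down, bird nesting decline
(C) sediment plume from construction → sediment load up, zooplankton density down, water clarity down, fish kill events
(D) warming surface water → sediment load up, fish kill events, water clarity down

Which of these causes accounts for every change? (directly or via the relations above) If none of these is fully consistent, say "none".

Per-candidate check:
(A) shoreline development — sediment load up miss; fish kill events match; water clarity down miss; zooplankton density down match; shoreline vegetation loss miss
(B) groundwater intrusion — does not account for sediment load up, zooplankton density down, shoreline vegetation loss
(C) sediment plume from construction — sediment load up match; fish kill events match; water clarity down match; zooplankton density down match; shoreline vegetation loss miss
(D) warming surface water — sediment load up match; fish kill events match; water clarity down match; zooplankton density down miss; shoreline vegetation loss miss
Every candidate fails on at least one observation.

none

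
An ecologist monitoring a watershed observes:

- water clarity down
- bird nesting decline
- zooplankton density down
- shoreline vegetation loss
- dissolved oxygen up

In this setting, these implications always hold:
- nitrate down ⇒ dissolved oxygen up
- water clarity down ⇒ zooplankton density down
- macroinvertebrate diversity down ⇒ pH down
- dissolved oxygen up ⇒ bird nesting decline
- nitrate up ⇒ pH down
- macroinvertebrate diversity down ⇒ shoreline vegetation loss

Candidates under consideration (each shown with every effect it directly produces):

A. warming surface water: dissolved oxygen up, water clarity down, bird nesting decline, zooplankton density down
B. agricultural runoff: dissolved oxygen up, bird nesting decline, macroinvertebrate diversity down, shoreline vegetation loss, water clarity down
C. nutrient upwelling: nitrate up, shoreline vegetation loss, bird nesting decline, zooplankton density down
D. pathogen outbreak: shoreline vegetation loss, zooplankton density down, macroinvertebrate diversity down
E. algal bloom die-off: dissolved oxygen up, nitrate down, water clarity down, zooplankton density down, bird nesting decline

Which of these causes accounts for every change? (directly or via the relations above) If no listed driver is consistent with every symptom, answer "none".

Checking each candidate against the observations:
(A) warming surface water — water clarity down match; bird nesting decline match; zooplankton density down match; shoreline vegetation loss miss; dissolved oxygen up match
(B) agricultural runoff — accounts for every observation (zooplankton density down through water clarity down → zooplankton density down)
(C) nutrient upwelling — does not account for water clarity down, dissolved oxygen up
(D) pathogen outbreak — water clarity down miss; bird nesting decline miss; zooplankton density down match; shoreline vegetation loss match; dissolved oxygen up miss
(E) algal bloom die-off — water clarity down match; bird nesting decline match; zooplankton density down match; shoreline vegetation loss miss; dissolved oxygen up match
Only (B) is consistent with every observation.

B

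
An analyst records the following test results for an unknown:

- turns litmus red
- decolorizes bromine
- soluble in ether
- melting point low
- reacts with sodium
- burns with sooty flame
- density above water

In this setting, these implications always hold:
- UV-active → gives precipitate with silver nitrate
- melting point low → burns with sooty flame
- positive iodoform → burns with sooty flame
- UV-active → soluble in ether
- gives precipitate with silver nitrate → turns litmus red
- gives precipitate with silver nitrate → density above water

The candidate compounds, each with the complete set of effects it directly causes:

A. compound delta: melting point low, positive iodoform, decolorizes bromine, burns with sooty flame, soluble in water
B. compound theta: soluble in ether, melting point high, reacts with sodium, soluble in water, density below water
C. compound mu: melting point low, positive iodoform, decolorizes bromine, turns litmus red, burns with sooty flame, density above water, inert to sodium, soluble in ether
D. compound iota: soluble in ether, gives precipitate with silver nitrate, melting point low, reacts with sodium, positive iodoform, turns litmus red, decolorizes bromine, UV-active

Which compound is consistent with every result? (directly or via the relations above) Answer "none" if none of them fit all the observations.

D

For each candidate, compare predicted effects to what was observed:
(A) compound delta — turns litmus red miss; decolorizes bromine match; soluble in ether miss; melting point low match; reacts with sodium miss; burns with sooty flame match; density above water miss
(B) compound theta — fails on turns litmus red, decolorizes bromine, melting point low, burns with sooty flame, density above water (predicts melting point high, not melting point low; predicts density below water, not density above water)
(C) compound mu — fails on reacts with sodium (predicts inert to sodium, not reacts with sodium)
(D) compound iota — accounts for every observation (burns with sooty flame via positive iodoform → burns with sooty flame)
Only (D) is consistent with every observation.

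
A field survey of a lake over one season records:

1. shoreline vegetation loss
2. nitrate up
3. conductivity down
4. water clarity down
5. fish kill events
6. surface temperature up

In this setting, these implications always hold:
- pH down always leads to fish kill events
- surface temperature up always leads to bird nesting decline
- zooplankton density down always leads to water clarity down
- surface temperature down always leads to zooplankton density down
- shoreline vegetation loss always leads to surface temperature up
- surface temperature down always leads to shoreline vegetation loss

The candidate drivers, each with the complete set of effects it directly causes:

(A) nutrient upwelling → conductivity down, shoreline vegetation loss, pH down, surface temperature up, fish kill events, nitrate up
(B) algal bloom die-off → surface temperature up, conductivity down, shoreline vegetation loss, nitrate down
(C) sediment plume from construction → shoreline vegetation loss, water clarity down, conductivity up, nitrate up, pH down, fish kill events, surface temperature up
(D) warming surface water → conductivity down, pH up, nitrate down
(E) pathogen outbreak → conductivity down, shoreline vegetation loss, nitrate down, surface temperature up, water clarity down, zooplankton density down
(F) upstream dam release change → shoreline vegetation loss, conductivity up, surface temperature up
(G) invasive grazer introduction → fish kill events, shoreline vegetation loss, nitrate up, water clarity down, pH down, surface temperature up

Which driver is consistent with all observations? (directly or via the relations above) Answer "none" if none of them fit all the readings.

Testing each hypothesis:
(A) nutrient upwelling — does not account for water clarity down
(B) algal bloom die-off — shoreline vegetation loss match; nitrate up miss; conductivity down match; water clarity down miss; fish kill events miss; surface temperature up match
(C) sediment plume from construction — fails on conductivity down (predicts conductivity up, not conductivity down)
(D) warming surface water — fails on shoreline vegetation loss, nitrate up, water clarity down, fish kill events, surface temperature up (predicts nitrate down, not nitrate up)
(E) pathogen outbreak — fails on nitrate up, fish kill events (predicts nitrate down, not nitrate up)
(F) upstream dam release change — fails on nitrate up, conductivity down, water clarity down, fish kill events (predicts conductivity up, not conductivity down)
(G) invasive grazer introduction — shoreline vegetation loss match; nitrate up match; conductivity down miss; water clarity down match; fish kill events match; surface temperature up match
None of the listed candidates fits everything.

none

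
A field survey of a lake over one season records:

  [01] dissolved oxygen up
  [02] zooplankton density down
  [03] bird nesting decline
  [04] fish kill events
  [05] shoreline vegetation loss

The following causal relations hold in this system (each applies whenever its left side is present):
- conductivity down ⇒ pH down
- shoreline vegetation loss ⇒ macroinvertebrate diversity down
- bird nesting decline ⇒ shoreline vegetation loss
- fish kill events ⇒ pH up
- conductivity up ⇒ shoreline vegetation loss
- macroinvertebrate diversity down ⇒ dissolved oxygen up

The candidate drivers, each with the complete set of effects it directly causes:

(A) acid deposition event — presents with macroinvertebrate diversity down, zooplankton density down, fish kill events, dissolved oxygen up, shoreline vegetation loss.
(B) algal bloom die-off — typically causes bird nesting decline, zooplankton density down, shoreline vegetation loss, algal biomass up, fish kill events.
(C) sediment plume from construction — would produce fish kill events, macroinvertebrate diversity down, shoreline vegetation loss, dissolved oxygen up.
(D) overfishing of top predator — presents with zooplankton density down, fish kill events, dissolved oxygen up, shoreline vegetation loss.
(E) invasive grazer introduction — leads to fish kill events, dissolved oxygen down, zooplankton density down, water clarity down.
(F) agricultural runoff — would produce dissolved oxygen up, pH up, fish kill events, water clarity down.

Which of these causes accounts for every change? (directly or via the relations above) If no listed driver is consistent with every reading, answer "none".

For each candidate, compare predicted effects to what was observed:
(A) acid deposition event — does not account for bird nesting decline
(B) algal bloom die-off — accounts for every observation (dissolved oxygen up by shoreline vegetation loss → macroinvertebrate diversity down → dissolved oxygen up)
(C) sediment plume from construction — does not account for zooplankton density down, bird nesting decline
(D) overfishing of top predator — dissolved oxygen up +; zooplankton density down +; bird nesting decline -; fish kill events +; shoreline vegetation loss +
(E) invasive grazer introduction — dissolved oxygen up -; zooplankton density down +; bird nesting decline -; fish kill events +; shoreline vegetation loss -
(F) agricultural runoff — dissolved oxygen up +; zooplankton density down -; bird nesting decline -; fish kill events +; shoreline vegetation loss -
Only (B) is consistent with every observation.

B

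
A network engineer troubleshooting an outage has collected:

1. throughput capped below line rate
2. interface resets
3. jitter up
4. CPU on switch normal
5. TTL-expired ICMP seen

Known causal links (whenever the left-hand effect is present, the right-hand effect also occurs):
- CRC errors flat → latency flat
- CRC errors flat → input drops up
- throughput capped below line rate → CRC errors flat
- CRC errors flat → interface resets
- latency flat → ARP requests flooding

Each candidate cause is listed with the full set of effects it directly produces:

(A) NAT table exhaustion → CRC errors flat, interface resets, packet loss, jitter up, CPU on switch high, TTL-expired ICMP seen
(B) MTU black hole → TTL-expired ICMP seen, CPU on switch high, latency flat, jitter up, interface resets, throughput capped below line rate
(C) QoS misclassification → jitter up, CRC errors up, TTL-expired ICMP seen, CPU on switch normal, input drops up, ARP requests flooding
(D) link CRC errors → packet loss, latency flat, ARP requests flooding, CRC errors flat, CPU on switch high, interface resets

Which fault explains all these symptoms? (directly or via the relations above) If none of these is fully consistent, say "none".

Per-candidate check:
(A) NAT table exhaustion — throughput capped below line rate ✗; interface resets ✓; jitter up ✓; CPU on switch normal ✗; TTL-expired ICMP seen ✓
(B) MTU black hole — throughput capped below line rate ✓; interface resets ✓; jitter up ✓; CPU on switch normal ✗; TTL-expired ICMP seen ✓
(C) QoS misclassification — does not account for throughput capped below line rate, interface resets
(D) link CRC errors — fails on throughput capped below line rate, jitter up, CPU on switch normal, TTL-expired ICMP seen (predicts CPU on switch high, not CPU on switch normal)
None of the listed candidates fits everything.

none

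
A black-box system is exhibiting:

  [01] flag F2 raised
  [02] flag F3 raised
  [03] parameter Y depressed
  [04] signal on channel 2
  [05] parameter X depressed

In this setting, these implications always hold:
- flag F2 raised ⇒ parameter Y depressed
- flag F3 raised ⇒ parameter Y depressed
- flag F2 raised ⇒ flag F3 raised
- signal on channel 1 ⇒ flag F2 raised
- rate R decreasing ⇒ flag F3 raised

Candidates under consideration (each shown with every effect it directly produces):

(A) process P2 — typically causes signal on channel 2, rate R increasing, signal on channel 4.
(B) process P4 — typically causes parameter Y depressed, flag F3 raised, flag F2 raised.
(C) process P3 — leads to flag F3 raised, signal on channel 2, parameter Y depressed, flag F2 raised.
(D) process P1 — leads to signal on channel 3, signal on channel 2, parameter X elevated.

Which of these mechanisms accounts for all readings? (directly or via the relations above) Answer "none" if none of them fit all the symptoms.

none

Per-candidate check:
(A) process P2 — flag F2 raised NO; flag F3 raised NO; parameter Y depressed NO; signal on channel 2 yes; parameter X depressed NO
(B) process P4 — does not account for signal on channel 2, parameter X depressed
(C) process P3 — does not account for parameter X depressed
(D) process P1 — flag F2 raised NO; flag F3 raised NO; parameter Y depressed NO; signal on channel 2 yes; parameter X depressed NO
Every candidate fails on at least one observation.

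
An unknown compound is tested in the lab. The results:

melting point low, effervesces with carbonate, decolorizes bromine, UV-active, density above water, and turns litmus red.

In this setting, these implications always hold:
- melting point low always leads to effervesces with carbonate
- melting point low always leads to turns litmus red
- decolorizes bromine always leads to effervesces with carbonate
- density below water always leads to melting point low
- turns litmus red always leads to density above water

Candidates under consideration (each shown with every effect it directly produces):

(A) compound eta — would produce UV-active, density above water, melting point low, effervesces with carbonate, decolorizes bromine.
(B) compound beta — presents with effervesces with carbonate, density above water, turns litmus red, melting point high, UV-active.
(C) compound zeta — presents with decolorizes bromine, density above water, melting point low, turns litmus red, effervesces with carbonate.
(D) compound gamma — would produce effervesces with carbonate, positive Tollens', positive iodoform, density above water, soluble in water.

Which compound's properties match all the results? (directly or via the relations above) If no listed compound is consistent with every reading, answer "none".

Checking each candidate against the observations:
(A) compound eta — melting point low match; effervesces with carbonate match; decolorizes bromine match; UV-active match; density above water match; turns litmus red match (through melting point low → turns litmus red)
(B) compound beta — melting point low miss; effervesces with carbonate match; decolorizes bromine miss; UV-active match; density above water match; turns litmus red match
(C) compound zeta — does not account for UV-active
(D) compound gamma — melting point low miss; effervesces with carbonate match; decolorizes bromine miss; UV-active miss; density above water match; turns litmus red miss
Only (A) is consistent with every observation.

A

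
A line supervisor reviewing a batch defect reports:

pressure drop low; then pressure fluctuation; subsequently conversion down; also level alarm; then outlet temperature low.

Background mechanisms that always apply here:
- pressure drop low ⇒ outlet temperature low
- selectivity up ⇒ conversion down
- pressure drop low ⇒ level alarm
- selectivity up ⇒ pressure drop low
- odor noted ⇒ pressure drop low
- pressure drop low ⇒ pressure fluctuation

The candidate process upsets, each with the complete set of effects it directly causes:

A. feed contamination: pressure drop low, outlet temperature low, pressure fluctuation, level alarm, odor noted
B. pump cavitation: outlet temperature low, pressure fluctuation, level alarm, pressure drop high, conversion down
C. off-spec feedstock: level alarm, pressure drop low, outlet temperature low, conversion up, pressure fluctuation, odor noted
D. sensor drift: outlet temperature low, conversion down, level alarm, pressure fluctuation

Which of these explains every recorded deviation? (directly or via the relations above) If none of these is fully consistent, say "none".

none

Testing each hypothesis:
(A) feed contamination — does not account for conversion down
(B) pump cavitation — fails on pressure drop low (predicts pressure drop high, not pressure drop low)
(C) off-spec feedstock — pressure drop low +; pressure fluctuation +; conversion down -; level alarm +; outlet temperature low +
(D) sensor drift — pressure drop low -; pressure fluctuation +; conversion down +; level alarm +; outlet temperature low +
Every candidate fails on at least one observation.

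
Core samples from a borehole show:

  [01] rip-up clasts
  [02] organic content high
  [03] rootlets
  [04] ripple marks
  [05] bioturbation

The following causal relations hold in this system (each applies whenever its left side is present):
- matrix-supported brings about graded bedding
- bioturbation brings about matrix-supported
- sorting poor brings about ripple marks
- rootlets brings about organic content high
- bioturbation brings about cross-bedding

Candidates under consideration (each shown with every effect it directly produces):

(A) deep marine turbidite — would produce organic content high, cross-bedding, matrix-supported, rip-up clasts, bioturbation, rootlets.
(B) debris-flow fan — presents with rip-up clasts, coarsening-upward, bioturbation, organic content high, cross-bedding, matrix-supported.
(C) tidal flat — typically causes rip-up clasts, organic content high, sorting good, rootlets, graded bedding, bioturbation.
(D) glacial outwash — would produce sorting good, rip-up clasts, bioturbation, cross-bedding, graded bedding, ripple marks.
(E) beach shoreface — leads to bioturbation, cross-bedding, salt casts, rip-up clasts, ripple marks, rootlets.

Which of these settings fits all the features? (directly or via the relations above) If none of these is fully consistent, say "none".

Checking each candidate against the observations:
(A) deep marine turbidite — rip-up clasts ✓; organic content high ✓; rootlets ✓; ripple marks ✗; bioturbation ✓
(B) debris-flow fan — does not account for rootlets, ripple marks
(C) tidal flat — rip-up clasts ✓; organic content high ✓; rootlets ✓; ripple marks ✗; bioturbation ✓
(D) glacial outwash — rip-up clasts ✓; organic content high ✗; rootlets ✗; ripple marks ✓; bioturbation ✓
(E) beach shoreface — rip-up clasts ✓; organic content high ✓ (via rootlets → organic content high); rootlets ✓; ripple marks ✓; bioturbation ✓
(E) alone accounts for all the evidence.

E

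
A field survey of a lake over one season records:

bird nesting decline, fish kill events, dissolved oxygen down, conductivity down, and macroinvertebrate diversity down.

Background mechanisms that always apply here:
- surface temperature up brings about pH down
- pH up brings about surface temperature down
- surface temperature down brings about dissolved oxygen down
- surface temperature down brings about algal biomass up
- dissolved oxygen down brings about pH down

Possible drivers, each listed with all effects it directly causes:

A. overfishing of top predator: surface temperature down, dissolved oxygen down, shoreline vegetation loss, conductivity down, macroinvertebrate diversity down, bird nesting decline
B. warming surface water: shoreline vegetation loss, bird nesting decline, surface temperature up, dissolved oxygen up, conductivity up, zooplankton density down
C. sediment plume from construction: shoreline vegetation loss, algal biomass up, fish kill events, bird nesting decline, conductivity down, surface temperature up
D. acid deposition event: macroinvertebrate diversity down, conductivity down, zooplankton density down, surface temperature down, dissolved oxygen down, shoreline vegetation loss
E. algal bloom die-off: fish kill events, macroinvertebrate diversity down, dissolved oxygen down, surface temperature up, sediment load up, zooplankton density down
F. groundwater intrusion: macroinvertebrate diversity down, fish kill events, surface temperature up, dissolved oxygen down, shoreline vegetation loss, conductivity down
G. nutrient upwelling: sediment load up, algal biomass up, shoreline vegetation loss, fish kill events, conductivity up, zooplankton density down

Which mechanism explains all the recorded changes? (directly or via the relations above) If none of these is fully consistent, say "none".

none

For each candidate, compare predicted effects to what was observed:
(A) overfishing of top predator — bird nesting decline yes; fish kill events NO; dissolved oxygen down yes; conductivity down yes; macroinvertebrate diversity down yes
(B) warming surface water — bird nesting decline yes; fish kill events NO; dissolved oxygen down NO; conductivity down NO; macroinvertebrate diversity down NO
(C) sediment plume from construction — bird nesting decline yes; fish kill events yes; dissolved oxygen down NO; conductivity down yes; macroinvertebrate diversity down NO
(D) acid deposition event — bird nesting decline NO; fish kill events NO; dissolved oxygen down yes; conductivity down yes; macroinvertebrate diversity down yes
(E) algal bloom die-off — does not account for bird nesting decline, conductivity down
(F) groundwater intrusion — bird nesting decline NO; fish kill events yes; dissolved oxygen down yes; conductivity down yes; macroinvertebrate diversity down yes
(G) nutrient upwelling — fails on bird nesting decline, dissolved oxygen down, conductivity down, macroinvertebrate diversity down (predicts conductivity up, not conductivity down)
No candidate is consistent with all observations.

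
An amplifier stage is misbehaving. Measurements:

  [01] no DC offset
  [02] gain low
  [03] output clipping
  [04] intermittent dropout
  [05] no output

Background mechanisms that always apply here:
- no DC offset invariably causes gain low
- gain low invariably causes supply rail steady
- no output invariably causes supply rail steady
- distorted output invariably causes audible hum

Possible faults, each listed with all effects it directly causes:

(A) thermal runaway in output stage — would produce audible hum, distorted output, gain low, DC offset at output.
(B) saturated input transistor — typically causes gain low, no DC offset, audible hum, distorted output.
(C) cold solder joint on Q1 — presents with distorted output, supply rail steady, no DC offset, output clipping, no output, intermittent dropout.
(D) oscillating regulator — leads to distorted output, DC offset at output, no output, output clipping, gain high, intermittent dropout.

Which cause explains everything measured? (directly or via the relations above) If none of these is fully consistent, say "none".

C

Testing each hypothesis:
(A) thermal runaway in output stage — no DC offset ✗; gain low ✓; output clipping ✗; intermittent dropout ✗; no output ✗
(B) saturated input transistor — does not account for output clipping, intermittent dropout, no output
(C) cold solder joint on Q1 — no DC offset ✓; gain low ✓ (by no DC offset → gain low); output clipping ✓; intermittent dropout ✓; no output ✓
(D) oscillating regulator — fails on no DC offset, gain low (predicts DC offset at output, not no DC offset; predicts gain high, not gain low)
(C) alone accounts for all the evidence.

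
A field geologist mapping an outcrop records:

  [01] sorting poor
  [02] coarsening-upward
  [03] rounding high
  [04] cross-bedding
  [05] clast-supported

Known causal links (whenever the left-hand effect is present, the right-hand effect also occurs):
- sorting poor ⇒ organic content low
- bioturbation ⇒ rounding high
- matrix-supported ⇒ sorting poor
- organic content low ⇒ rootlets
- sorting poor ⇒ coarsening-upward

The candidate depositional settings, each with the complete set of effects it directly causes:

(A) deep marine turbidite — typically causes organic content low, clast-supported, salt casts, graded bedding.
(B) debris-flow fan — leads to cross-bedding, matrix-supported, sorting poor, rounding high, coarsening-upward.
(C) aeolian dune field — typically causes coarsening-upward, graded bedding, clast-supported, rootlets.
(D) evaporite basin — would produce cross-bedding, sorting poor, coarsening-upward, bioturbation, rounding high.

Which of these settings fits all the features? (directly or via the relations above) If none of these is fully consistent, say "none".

none

Per-candidate check:
(A) deep marine turbidite — sorting poor miss; coarsening-upward miss; rounding high miss; cross-bedding miss; clast-supported match
(B) debris-flow fan — fails on clast-supported (predicts matrix-supported, not clast-supported)
(C) aeolian dune field — does not account for sorting poor, rounding high, cross-bedding
(D) evaporite basin — does not account for clast-supported
No candidate is consistent with all observations.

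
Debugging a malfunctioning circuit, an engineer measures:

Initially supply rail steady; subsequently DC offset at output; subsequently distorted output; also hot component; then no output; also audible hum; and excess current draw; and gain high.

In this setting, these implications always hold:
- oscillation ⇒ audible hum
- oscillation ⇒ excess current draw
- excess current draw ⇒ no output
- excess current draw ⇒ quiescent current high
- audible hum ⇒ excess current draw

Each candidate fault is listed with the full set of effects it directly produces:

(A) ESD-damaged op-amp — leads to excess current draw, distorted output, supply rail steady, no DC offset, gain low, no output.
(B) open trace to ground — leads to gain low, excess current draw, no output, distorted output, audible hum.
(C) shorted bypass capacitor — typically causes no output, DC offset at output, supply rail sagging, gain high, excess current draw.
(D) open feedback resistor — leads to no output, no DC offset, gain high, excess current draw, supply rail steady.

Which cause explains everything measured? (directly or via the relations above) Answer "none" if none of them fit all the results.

none

Testing each hypothesis:
(A) ESD-damaged op-amp — supply rail steady ✓; DC offset at output ✗; distorted output ✓; hot component ✗; no output ✓; audible hum ✗; excess current draw ✓; gain high ✗
(B) open trace to ground — fails on supply rail steady, DC offset at output, hot component, gain high (predicts gain low, not gain high)
(C) shorted bypass capacitor — fails on supply rail steady, distorted output, hot component, audible hum (predicts supply rail sagging, not supply rail steady)
(D) open feedback resistor — fails on DC offset at output, distorted output, hot component, audible hum (predicts no DC offset, not DC offset at output)
Every candidate fails on at least one observation.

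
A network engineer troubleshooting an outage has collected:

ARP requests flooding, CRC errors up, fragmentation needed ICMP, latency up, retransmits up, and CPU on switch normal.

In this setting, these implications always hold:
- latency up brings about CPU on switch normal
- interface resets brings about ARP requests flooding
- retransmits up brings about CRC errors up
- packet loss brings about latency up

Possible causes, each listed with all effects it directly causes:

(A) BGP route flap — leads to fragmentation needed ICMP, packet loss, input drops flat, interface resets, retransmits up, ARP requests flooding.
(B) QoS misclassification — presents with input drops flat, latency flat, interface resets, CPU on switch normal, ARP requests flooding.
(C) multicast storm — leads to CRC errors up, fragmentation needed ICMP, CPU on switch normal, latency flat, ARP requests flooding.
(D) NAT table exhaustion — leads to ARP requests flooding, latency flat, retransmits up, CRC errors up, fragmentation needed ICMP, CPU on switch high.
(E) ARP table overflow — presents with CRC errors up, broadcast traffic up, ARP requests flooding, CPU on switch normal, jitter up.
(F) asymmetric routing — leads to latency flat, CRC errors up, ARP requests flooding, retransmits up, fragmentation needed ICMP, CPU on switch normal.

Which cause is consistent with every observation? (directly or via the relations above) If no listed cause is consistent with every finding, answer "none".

Per-candidate check:
(A) BGP route flap — accounts for every observation (CRC errors up through retransmits up → CRC errors up)
(B) QoS misclassification — fails on CRC errors up, fragmentation needed ICMP, latency up, retransmits up (predicts latency flat, not latency up)
(C) multicast storm — ARP requests flooding yes; CRC errors up yes; fragmentation needed ICMP yes; latency up NO; retransmits up NO; CPU on switch normal yes
(D) NAT table exhaustion — fails on latency up, CPU on switch normal (predicts latency flat, not latency up; predicts CPU on switch high, not CPU on switch normal)
(E) ARP table overflow — ARP requests flooding yes; CRC errors up yes; fragmentation needed ICMP NO; latency up NO; retransmits up NO; CPU on switch normal yes
(F) asymmetric routing — fails on latency up (predicts latency flat, not latency up)
(A) alone accounts for all the evidence.

A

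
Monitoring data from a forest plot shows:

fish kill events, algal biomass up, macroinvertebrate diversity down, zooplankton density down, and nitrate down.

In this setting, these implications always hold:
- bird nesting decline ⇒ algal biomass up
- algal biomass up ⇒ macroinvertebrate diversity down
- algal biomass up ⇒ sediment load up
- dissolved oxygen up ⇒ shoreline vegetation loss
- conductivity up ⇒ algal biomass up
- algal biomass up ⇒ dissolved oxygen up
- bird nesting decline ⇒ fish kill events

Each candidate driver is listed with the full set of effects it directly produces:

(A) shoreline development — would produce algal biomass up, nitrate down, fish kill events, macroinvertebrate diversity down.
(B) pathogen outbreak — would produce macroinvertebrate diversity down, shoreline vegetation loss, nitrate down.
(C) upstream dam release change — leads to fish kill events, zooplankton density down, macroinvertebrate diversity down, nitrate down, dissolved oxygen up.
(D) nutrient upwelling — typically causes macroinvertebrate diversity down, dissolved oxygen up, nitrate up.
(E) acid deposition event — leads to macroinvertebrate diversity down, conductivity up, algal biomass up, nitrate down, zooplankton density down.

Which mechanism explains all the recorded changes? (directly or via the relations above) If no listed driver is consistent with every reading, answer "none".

none

For each candidate, compare predicted effects to what was observed:
(A) shoreline development — fish kill events yes; algal biomass up yes; macroinvertebrate diversity down yes; zooplankton density down NO; nitrate down yes
(B) pathogen outbreak — does not account for fish kill events, algal biomass up, zooplankton density down
(C) upstream dam release change — fish kill events yes; algal biomass up NO; macroinvertebrate diversity down yes; zooplankton density down yes; nitrate down yes
(D) nutrient upwelling — fails on fish kill events, algal biomass up, zooplankton density down, nitrate down (predicts nitrate up, not nitrate down)
(E) acid deposition event — fish kill events NO; algal biomass up yes; macroinvertebrate diversity down yes; zooplankton density down yes; nitrate down yes
No candidate is consistent with all observations.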